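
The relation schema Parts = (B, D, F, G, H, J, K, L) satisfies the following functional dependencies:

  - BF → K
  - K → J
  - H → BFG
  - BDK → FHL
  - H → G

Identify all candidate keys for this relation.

Attribute D never appears on the right-hand side of any dependency, so D must belong to every candidate key.
{D}⁺ = {D}, which is not all of the schema, so we must add further attributes.
{D, H}⁺: H→BFG adds B, F, G; BF→K adds K; K→J adds J; BDK→FHL adds L → {B, D, F, G, H, J, K, L}. Minimal: {H}⁺ = {B, F, G, H, J, K}; {D}⁺ = {D} — none reach the full schema.
{B, D, F}⁺: BF→K adds K; K→J adds J; BDK→FHL adds H, L; H→G adds G → {B, D, F, G, H, J, K, L}. Minimal: {D, F}⁺ = {D, F}; {B, F}⁺ = {B, F, J, K}; {B, D}⁺ = {B, D} — none reach the full schema.
{B, D, K}⁺: K→J adds J; BDK→FHL adds F, H, L; H→G adds G → {B, D, F, G, H, J, K, L}. Minimal: {D, K}⁺ = {D, J, K}; {B, K}⁺ = {B, J, K}; {B, D}⁺ = {B, D} — none reach the full schema.
Any other superkey contains one of these as a subset, so there are no further candidate keys.

(D, H), (B, D, F), (B, D, K)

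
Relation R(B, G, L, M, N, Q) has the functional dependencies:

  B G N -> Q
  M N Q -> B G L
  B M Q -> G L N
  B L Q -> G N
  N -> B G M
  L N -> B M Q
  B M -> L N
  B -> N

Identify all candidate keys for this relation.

{B}⁺: B→N adds N; N→BGM adds G, M; BM→LN adds L; BGN→Q adds Q → {B, G, L, M, N, Q}.
{N}⁺: N→BGM adds B, G, M; BM→LN adds L; BGN→Q adds Q → {B, G, L, M, N, Q}.
Any other superkey contains one of these as a subset, so there are no further candidate keys.

(B); (N)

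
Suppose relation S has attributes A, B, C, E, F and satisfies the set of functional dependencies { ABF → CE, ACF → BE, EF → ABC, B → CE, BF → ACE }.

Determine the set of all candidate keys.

BF; EF; ACF

Attribute F never appears on the right-hand side of any dependency, so F must belong to every candidate key.
{F}⁺ = {F}, which is not all of the schema, so we must add further attributes.
{B, F}⁺: B→CE adds C, E; BF→ACE adds A → {A, B, C, E, F}.
{E, F}⁺: EF→ABC adds A, B, C → {A, B, C, E, F}.
{A, C, F}⁺: ACF→BE adds B, E → {A, B, C, E, F}.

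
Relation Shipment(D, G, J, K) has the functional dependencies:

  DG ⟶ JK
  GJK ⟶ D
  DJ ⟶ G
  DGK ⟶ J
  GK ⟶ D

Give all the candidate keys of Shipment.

DG, DJ, GK

{D, G}⁺: DG→JK adds J, K → {D, G, J, K}.
{D, J}⁺: DJ→G adds G; DG→JK adds K → {D, G, J, K}.
{G, K}⁺: GK→D adds D; DG→JK adds J → {D, G, J, K}.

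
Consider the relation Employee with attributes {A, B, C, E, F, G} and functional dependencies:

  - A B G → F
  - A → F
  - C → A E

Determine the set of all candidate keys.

Attributes B, C, G never appear on any right-hand side, so every candidate key must contain {B, C, G}.
{B, C, G}⁺ = {A, B, C, E, F, G}, which is all of the schema, so {B, C, G} is the only candidate key.

BCG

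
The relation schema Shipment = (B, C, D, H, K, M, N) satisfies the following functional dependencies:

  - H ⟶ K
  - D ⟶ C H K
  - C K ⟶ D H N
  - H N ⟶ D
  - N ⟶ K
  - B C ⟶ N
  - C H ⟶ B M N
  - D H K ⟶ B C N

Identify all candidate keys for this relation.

(D); (B, C); (C, H); (C, K); (C, N); (H, N)

{D}⁺: D→CHK adds C, H, K; CK→DHN adds N; CH→BMN adds B, M → {B, C, D, H, K, M, N}.
{B, C}⁺: BC→N adds N; N→K adds K; CK→DHN adds D, H; CH→BMN adds M → {B, C, D, H, K, M, N}. Minimal: {C}⁺ = {C}; {B}⁺ = {B} — none reach the full schema.
{C, H}⁺: H→K adds K; CK→DHN adds D, N; CH→BMN adds B, M → {B, C, D, H, K, M, N}. Minimal: {H}⁺ = {H, K}; {C}⁺ = {C} — none reach the full schema.
{C, K}⁺: CK→DHN adds D, H, N; CH→BMN adds B, M → {B, C, D, H, K, M, N}. Minimal: {K}⁺ = {K}; {C}⁺ = {C} — none reach the full schema.
{C, N}⁺: N→K adds K; CK→DHN adds D, H; CH→BMN adds B, M → {B, C, D, H, K, M, N}. Minimal: {N}⁺ = {K, N}; {C}⁺ = {C} — none reach the full schema.
{H, N}⁺: H→K adds K; HN→D adds D; DHK→BCN adds B, C; CH→BMN adds M → {B, C, D, H, K, M, N}. Minimal: {N}⁺ = {K, N}; {H}⁺ = {H, K} — none reach the full schema.
Any other superkey contains one of these as a subset, so there are no further candidate keys.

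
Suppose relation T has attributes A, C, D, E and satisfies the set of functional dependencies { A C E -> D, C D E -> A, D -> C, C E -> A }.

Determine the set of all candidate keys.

CE, DE

Attribute E never appears on the right-hand side of any dependency, so E must belong to every candidate key.
{E}⁺ = {E}, which is not all of the schema, so we must add further attributes.
{C, E}⁺: CE→A adds A; ACE→D adds D → {A, C, D, E}. Minimal: {E}⁺ = {E}; {C}⁺ = {C} — none reach the full schema.
{D, E}⁺: D→C adds C; CE→A adds A → {A, C, D, E}. Minimal: {E}⁺ = {E}; {D}⁺ = {C, D} — none reach the full schema.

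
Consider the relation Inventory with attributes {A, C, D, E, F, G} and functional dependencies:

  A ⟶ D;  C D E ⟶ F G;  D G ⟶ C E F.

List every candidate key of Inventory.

{A, G}, {A, C, E}

Attribute A never appears on the right-hand side of any dependency, so A must belong to every candidate key.
{A}⁺ = {A, D}, which is not all of the schema, so we must add further attributes.
{A, G}⁺: A→D adds D; DG→CEF adds C, E, F → {A, C, D, E, F, G}. Minimal: {G}⁺ = {G}; {A}⁺ = {A, D} — none reach the full schema.
{A, C, E}⁺: A→D adds D; CDE→FG adds F, G → {A, C, D, E, F, G}. Minimal: {C, E}⁺ = {C, E}; {A, E}⁺ = {A, D, E}; {A, C}⁺ = {A, C, D} — none reach the full schema.
Any other superkey contains one of these as a subset, so there are no further candidate keys.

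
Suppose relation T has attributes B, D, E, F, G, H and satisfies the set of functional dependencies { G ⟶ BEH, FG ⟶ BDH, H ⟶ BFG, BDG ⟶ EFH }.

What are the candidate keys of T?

{G}, {H}

{G}⁺: G→BEH adds B, E, H; H→BFG adds F; FG→BDH adds D → {B, D, E, F, G, H}.
{H}⁺: H→BFG adds B, F, G; G→BEH adds E; FG→BDH adds D → {B, D, E, F, G, H}.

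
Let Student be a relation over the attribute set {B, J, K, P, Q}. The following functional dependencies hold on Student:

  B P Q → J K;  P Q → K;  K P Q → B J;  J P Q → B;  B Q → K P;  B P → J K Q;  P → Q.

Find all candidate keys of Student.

{P}, {B, Q}

{P}⁺: P→Q adds Q; PQ→K adds K; KPQ→BJ adds B, J → {B, J, K, P, Q}.
{B, Q}⁺: BQ→KP adds K, P; BP→JKQ adds J → {B, J, K, P, Q}.
Any other superkey contains one of these as a subset, so there are no further candidate keys.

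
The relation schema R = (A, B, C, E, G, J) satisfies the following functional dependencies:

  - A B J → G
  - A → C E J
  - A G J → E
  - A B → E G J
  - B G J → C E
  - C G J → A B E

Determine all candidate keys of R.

{A, B}, {A, G}, {B, G, J}, {C, G, J}

{A, B}⁺: A→CEJ adds C, E, J; AB→EGJ adds G → {A, B, C, E, G, J}. Minimal: {B}⁺ = {B}; {A}⁺ = {A, C, E, J} — none reach the full schema.
{A, G}⁺: A→CEJ adds C, E, J; CGJ→ABE adds B → {A, B, C, E, G, J}. Minimal: {G}⁺ = {G}; {A}⁺ = {A, C, E, J} — none reach the full schema.
{B, G, J}⁺: BGJ→CE adds C, E; CGJ→ABE adds A → {A, B, C, E, G, J}. Minimal: {G, J}⁺ = {G, J}; {B, J}⁺ = {B, J}; {B, G}⁺ = {B, G} — none reach the full schema.
{C, G, J}⁺: CGJ→ABE adds A, B, E → {A, B, C, E, G, J}. Minimal: {G, J}⁺ = {G, J}; {C, J}⁺ = {C, J}; {C, G}⁺ = {C, G} — none reach the full schema.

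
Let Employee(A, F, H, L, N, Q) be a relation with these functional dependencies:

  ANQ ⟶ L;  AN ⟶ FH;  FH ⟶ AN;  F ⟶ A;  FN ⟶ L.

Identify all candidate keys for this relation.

Attribute Q never appears on the right-hand side of any dependency, so Q must belong to every candidate key.
{Q}⁺ = {Q}, which is not all of the schema, so we must add further attributes.
{A, N, Q}⁺: ANQ→L adds L; AN→FH adds F, H → {A, F, H, L, N, Q}. Minimal: {N, Q}⁺ = {N, Q}; {A, Q}⁺ = {A, Q}; {A, N}⁺ = {A, F, H, L, N} — none reach the full schema.
{F, H, Q}⁺: FH→AN adds A, N; FN→L adds L → {A, F, H, L, N, Q}. Minimal: {H, Q}⁺ = {H, Q}; {F, Q}⁺ = {A, F, Q}; {F, H}⁺ = {A, F, H, L, N} — none reach the full schema.
{F, N, Q}⁺: F→A adds A; FN→L adds L; AN→FH adds H → {A, F, H, L, N, Q}. Minimal: {N, Q}⁺ = {N, Q}; {F, Q}⁺ = {A, F, Q}; {F, N}⁺ = {A, F, H, L, N} — none reach the full schema.
Any other superkey contains one of these as a subset, so there are no further candidate keys.

ANQ, FHQ, FNQ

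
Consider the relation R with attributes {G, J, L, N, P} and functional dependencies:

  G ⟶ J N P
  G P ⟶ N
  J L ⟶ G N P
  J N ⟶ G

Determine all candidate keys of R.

(G, L), (J, L)

Attribute L never appears on the right-hand side of any dependency, so L must belong to every candidate key.
{L}⁺ = {L}, which is not all of the schema, so we must add further attributes.
{G, L}⁺: G→JNP adds J, N, P → {G, J, L, N, P}. Minimal: {L}⁺ = {L}; {G}⁺ = {G, J, N, P} — none reach the full schema.
{J, L}⁺: JL→GNP adds G, N, P → {G, J, L, N, P}. Minimal: {L}⁺ = {L}; {J}⁺ = {J} — none reach the full schema.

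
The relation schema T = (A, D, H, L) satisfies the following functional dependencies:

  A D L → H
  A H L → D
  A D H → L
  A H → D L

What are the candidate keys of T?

Attribute A never appears on the right-hand side of any dependency, so A must belong to every candidate key.
{A}⁺ = {A}, which is not all of the schema, so we must add further attributes.
{A, H}⁺: AH→DL adds D, L → {A, D, H, L}. Minimal: {H}⁺ = {H}; {A}⁺ = {A} — none reach the full schema.
{A, D, L}⁺: ADL→H adds H → {A, D, H, L}. Minimal: {D, L}⁺ = {D, L}; {A, L}⁺ = {A, L}; {A, D}⁺ = {A, D} — none reach the full schema.

AH; ADL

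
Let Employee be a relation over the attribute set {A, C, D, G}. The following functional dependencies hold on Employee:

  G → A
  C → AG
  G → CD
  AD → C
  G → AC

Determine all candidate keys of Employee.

{C}⁺: C→AG adds A, G; G→CD adds D → {A, C, D, G}.
{G}⁺: G→A adds A; G→CD adds C, D → {A, C, D, G}.
{A, D}⁺: AD→C adds C; C→AG adds G → {A, C, D, G}. Minimal: {D}⁺ = {D}; {A}⁺ = {A} — none reach the full schema.

{C}, {G}, {A, D}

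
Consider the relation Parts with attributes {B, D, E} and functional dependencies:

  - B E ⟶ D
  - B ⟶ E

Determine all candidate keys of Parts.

(B)

Attribute B never appears on the right-hand side of any dependency, so B must belong to every candidate key.
{B}⁺ = {B, D, E}, which is all of the schema, so {B} is the only candidate key.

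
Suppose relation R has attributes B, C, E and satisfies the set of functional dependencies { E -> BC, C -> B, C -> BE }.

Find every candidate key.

{C}⁺: C→B adds B; C→BE adds E → {B, C, E}.
{E}⁺: E→BC adds B, C → {B, C, E}.

{C}; {E}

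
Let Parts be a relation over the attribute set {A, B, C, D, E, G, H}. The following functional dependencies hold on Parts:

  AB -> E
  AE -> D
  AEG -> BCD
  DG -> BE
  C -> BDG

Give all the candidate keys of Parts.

Attributes A, H never appear on any right-hand side, so every candidate key must contain {A, H}.
{A, H}⁺ = {A, H}, which is not all of the schema, so we must add further attributes.
{A, C, H}⁺: C→BDG adds B, D, G; AB→E adds E → {A, B, C, D, E, G, H}. Minimal: {C, H}⁺ = {B, C, D, E, G, H}; {A, H}⁺ = {A, H}; {A, C}⁺ = {A, B, C, D, E, G} — none reach the full schema.
{A, B, G, H}⁺: AB→E adds E; AE→D adds D; AEG→BCD adds C → {A, B, C, D, E, G, H}. Minimal: {B, G, H}⁺ = {B, G, H}; {A, G, H}⁺ = {A, G, H}; {A, B, H}⁺ = {A, B, D, E, H}; … — none reach the full schema.
{A, D, G, H}⁺: DG→BE adds B, E; AEG→BCD adds C → {A, B, C, D, E, G, H}. Minimal: {D, G, H}⁺ = {B, D, E, G, H}; {A, G, H}⁺ = {A, G, H}; {A, D, H}⁺ = {A, D, H}; … — none reach the full schema.
{A, E, G, H}⁺: AE→D adds D; AEG→BCD adds B, C → {A, B, C, D, E, G, H}. Minimal: {E, G, H}⁺ = {E, G, H}; {A, G, H}⁺ = {A, G, H}; {A, E, H}⁺ = {A, D, E, H}; … — none reach the full schema.
Any other superkey contains one of these as a subset, so there are no further candidate keys.

{A, C, H}, {A, B, G, H}, {A, D, G, H}, {A, E, G, H}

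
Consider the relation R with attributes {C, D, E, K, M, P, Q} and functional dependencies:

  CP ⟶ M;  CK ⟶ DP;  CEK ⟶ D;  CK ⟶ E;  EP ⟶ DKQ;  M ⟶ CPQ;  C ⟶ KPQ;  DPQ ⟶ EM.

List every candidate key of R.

{C}⁺: C→KPQ adds K, P, Q; CP→M adds M; CK→DP adds D; CK→E adds E → {C, D, E, K, M, P, Q}.
{M}⁺: M→CPQ adds C, P, Q; C→KPQ adds K; CK→DP adds D; CK→E adds E → {C, D, E, K, M, P, Q}.
{E, P}⁺: EP→DKQ adds D, K, Q; DPQ→EM adds M; M→CPQ adds C → {C, D, E, K, M, P, Q}. Minimal: {P}⁺ = {P}; {E}⁺ = {E} — none reach the full schema.
{D, P, Q}⁺: DPQ→EM adds E, M; EP→DKQ adds K; M→CPQ adds C → {C, D, E, K, M, P, Q}. Minimal: {P, Q}⁺ = {P, Q}; {D, Q}⁺ = {D, Q}; {D, P}⁺ = {D, P} — none reach the full schema.

C; M; EP; DPQ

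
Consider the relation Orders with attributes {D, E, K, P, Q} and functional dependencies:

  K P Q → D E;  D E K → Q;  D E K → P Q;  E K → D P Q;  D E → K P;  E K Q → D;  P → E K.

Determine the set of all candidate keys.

{P}⁺: P→EK adds E, K; EK→DPQ adds D, Q → {D, E, K, P, Q}.
{D, E}⁺: DE→KP adds K, P; DEK→Q adds Q → {D, E, K, P, Q}. Minimal: {E}⁺ = {E}; {D}⁺ = {D} — none reach the full schema.
{E, K}⁺: EK→DPQ adds D, P, Q → {D, E, K, P, Q}. Minimal: {K}⁺ = {K}; {E}⁺ = {E} — none reach the full schema.
Any other superkey contains one of these as a subset, so there are no further candidate keys.

{P}, {D, E}, {E, K}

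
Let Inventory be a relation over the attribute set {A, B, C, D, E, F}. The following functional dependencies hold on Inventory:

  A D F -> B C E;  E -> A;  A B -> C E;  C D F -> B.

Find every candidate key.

{A, D, F}, {D, E, F}

{A, D, F}⁺: ADF→BCE adds B, C, E → {A, B, C, D, E, F}.
{D, E, F}⁺: E→A adds A; ADF→BCE adds B, C → {A, B, C, D, E, F}.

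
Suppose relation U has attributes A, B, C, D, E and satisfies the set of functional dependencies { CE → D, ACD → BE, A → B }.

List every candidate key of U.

Attributes A, C never appear on any right-hand side, so every candidate key must contain {A, C}.
{A, C}⁺ = {A, B, C}, which is not all of the schema, so we must add further attributes.
{A, C, D}⁺: ACD→BE adds B, E → {A, B, C, D, E}. Minimal: {C, D}⁺ = {C, D}; {A, D}⁺ = {A, B, D}; {A, C}⁺ = {A, B, C} — none reach the full schema.
{A, C, E}⁺: CE→D adds D; ACD→BE adds B → {A, B, C, D, E}. Minimal: {C, E}⁺ = {C, D, E}; {A, E}⁺ = {A, B, E}; {A, C}⁺ = {A, B, C} — none reach the full schema.

(A, C, D); (A, C, E)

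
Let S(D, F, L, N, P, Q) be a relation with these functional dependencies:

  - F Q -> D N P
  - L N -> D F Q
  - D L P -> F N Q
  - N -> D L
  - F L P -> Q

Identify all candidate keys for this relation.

{N}⁺: N→DL adds D, L; LN→DFQ adds F, Q; FQ→DNP adds P → {D, F, L, N, P, Q}.
{F, Q}⁺: FQ→DNP adds D, N, P; N→DL adds L → {D, F, L, N, P, Q}.
{D, L, P}⁺: DLP→FNQ adds F, N, Q → {D, F, L, N, P, Q}.
{F, L, P}⁺: FLP→Q adds Q; FQ→DNP adds D, N → {D, F, L, N, P, Q}.

N, FQ, DLP, FLP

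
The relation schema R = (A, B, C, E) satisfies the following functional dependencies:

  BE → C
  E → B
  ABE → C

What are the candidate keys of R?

{A, E}

{A, E}⁺: E→B adds B; ABE→C adds C → {A, B, C, E}.
No other minimal superkey exists.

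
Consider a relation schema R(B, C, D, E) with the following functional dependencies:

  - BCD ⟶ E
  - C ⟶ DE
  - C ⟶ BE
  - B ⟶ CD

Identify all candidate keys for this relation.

(B), (C)

{B}⁺: B→CD adds C, D; BCD→E adds E → {B, C, D, E}.
{C}⁺: C→DE adds D, E; C→BE adds B → {B, C, D, E}.
Any other superkey contains one of these as a subset, so there are no further candidate keys.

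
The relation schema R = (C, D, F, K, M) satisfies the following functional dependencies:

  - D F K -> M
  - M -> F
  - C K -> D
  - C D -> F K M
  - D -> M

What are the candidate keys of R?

{C, D}⁺: CD→FKM adds F, K, M → {C, D, F, K, M}.
{C, K}⁺: CK→D adds D; CD→FKM adds F, M → {C, D, F, K, M}.
Any other superkey contains one of these as a subset, so there are no further candidate keys.

CD; CK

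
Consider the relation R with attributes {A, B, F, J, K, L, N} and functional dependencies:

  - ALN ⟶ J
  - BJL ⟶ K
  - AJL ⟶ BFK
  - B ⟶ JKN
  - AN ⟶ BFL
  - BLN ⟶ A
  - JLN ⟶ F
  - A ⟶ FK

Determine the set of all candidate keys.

{A, B}; {A, N}; {B, L}; {A, J, L}

{A, B}⁺: B→JKN adds J, K, N; AN→BFL adds F, L → {A, B, F, J, K, L, N}.
{A, N}⁺: AN→BFL adds B, F, L; A→FK adds K; ALN→J adds J → {A, B, F, J, K, L, N}.
{B, L}⁺: B→JKN adds J, K, N; BLN→A adds A; JLN→F adds F → {A, B, F, J, K, L, N}.
{A, J, L}⁺: AJL→BFK adds B, F, K; B→JKN adds N → {A, B, F, J, K, L, N}.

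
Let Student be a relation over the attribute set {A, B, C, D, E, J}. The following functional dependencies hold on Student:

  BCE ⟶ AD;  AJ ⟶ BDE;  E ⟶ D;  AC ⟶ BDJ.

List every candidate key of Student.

{A, C}⁺: AC→BDJ adds B, D, J; AJ→BDE adds E → {A, B, C, D, E, J}.
{B, C, E}⁺: BCE→AD adds A, D; AC→BDJ adds J → {A, B, C, D, E, J}.
Any other superkey contains one of these as a subset, so there are no further candidate keys.

{A, C}, {B, C, E}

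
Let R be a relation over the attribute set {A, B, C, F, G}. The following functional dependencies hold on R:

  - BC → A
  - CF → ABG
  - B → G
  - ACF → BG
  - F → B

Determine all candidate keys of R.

CF

Attributes C, F never appear on any right-hand side, so every candidate key must contain {C, F}.
{C, F}⁺ = {A, B, C, F, G}, which is all of the schema, so {C, F} is the only candidate key.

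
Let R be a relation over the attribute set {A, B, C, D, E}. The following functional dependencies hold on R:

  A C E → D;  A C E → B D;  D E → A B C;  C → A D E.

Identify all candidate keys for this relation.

{C}⁺: C→ADE adds A, D, E; ACE→BD adds B → {A, B, C, D, E}.
{D, E}⁺: DE→ABC adds A, B, C → {A, B, C, D, E}.

{C}, {D, E}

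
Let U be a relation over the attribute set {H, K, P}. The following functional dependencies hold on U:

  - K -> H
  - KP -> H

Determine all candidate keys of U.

Attributes K, P never appear on any right-hand side, so every candidate key must contain {K, P}.
{K, P}⁺ = {H, K, P}, which is all of the schema, so {K, P} is the only candidate key.

(K, P)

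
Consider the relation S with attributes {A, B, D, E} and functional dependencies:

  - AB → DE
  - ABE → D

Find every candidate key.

AB

Attributes A, B never appear on any right-hand side, so every candidate key must contain {A, B}.
{A, B}⁺ = {A, B, D, E}, which is all of the schema, so {A, B} is the only candidate key.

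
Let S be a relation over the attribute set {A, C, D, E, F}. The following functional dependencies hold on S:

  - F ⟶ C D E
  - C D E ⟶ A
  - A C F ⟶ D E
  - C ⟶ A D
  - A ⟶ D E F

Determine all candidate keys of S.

{A}⁺: A→DEF adds D, E, F; F→CDE adds C → {A, C, D, E, F}.
{C}⁺: C→AD adds A, D; A→DEF adds E, F → {A, C, D, E, F}.
{F}⁺: F→CDE adds C, D, E; CDE→A adds A → {A, C, D, E, F}.

{A}, {C}, {F}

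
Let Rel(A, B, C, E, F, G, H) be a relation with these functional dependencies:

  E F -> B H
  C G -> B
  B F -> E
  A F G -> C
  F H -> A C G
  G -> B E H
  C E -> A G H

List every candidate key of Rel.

Attribute F never appears on the right-hand side of any dependency, so F must belong to every candidate key.
{F}⁺ = {F}, which is not all of the schema, so we must add further attributes.
{B, F}⁺: BF→E adds E; EF→BH adds H; FH→ACG adds A, C, G → {A, B, C, E, F, G, H}.
{E, F}⁺: EF→BH adds B, H; FH→ACG adds A, C, G → {A, B, C, E, F, G, H}.
{F, G}⁺: G→BEH adds B, E, H; FH→ACG adds A, C → {A, B, C, E, F, G, H}.
{F, H}⁺: FH→ACG adds A, C, G; G→BEH adds B, E → {A, B, C, E, F, G, H}.

{B, F}; {E, F}; {F, G}; {F, H}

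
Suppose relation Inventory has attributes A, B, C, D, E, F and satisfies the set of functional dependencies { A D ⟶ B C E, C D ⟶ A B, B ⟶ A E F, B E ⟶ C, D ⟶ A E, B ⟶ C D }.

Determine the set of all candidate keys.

{B}⁺: B→AEF adds A, E, F; BE→C adds C; B→CD adds D → {A, B, C, D, E, F}.
{D}⁺: D→AE adds A, E; AD→BCE adds B, C; B→AEF adds F → {A, B, C, D, E, F}.
Any other superkey contains one of these as a subset, so there are no further candidate keys.

{B}; {D}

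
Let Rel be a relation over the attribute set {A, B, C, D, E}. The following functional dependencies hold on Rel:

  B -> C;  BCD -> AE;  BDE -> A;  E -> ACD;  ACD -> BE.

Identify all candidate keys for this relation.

{E}⁺: E→ACD adds A, C, D; ACD→BE adds B → {A, B, C, D, E}.
{B, D}⁺: B→C adds C; BCD→AE adds A, E → {A, B, C, D, E}.
{A, C, D}⁺: ACD→BE adds B, E → {A, B, C, D, E}.
Any other superkey contains one of these as a subset, so there are no further candidate keys.

(E); (B, D); (A, C, D)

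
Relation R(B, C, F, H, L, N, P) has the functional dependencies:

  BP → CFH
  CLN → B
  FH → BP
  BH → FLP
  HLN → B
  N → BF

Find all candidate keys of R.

{H, N}, {N, P}

Attribute N never appears on the right-hand side of any dependency, so N must belong to every candidate key.
{N}⁺ = {B, F, N}, which is not all of the schema, so we must add further attributes.
{H, N}⁺: N→BF adds B, F; FH→BP adds P; BH→FLP adds L; BP→CFH adds C → {B, C, F, H, L, N, P}.
{N, P}⁺: N→BF adds B, F; BP→CFH adds C, H; BH→FLP adds L → {B, C, F, H, L, N, P}.
Any other superkey contains one of these as a subset, so there are no further candidate keys.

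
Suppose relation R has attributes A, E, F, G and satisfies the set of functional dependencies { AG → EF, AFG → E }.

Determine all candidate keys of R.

{A, G}

Attributes A, G never appear on any right-hand side, so every candidate key must contain {A, G}.
{A, G}⁺ = {A, E, F, G}, which is all of the schema, so {A, G} is the only candidate key.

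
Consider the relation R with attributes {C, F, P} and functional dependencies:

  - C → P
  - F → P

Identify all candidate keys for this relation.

{C, F}

Attributes C, F never appear on any right-hand side, so every candidate key must contain {C, F}.
{C, F}⁺ = {C, F, P}, which is all of the schema, so {C, F} is the only candidate key.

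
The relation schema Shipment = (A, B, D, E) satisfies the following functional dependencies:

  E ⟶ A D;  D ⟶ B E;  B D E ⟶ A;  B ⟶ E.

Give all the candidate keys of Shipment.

{B}⁺: B→E adds E; E→AD adds A, D → {A, B, D, E}.
{D}⁺: D→BE adds B, E; BDE→A adds A → {A, B, D, E}.
{E}⁺: E→AD adds A, D; D→BE adds B → {A, B, D, E}.
Any other superkey contains one of these as a subset, so there are no further candidate keys.

B, D, E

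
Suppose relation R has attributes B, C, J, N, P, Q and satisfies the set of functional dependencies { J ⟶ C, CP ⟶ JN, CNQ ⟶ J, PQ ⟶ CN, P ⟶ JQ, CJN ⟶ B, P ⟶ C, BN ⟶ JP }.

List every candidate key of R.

{P}⁺: P→JQ adds J, Q; P→C adds C; CP→JN adds N; CJN→B adds B → {B, C, J, N, P, Q}.
{B, N}⁺: BN→JP adds J, P; J→C adds C; P→JQ adds Q → {B, C, J, N, P, Q}. Minimal: {N}⁺ = {N}; {B}⁺ = {B} — none reach the full schema.
{J, N}⁺: J→C adds C; CJN→B adds B; BN→JP adds P; P→JQ adds Q → {B, C, J, N, P, Q}. Minimal: {N}⁺ = {N}; {J}⁺ = {C, J} — none reach the full schema.
{C, N, Q}⁺: CNQ→J adds J; CJN→B adds B; BN→JP adds P → {B, C, J, N, P, Q}. Minimal: {N, Q}⁺ = {N, Q}; {C, Q}⁺ = {C, Q}; {C, N}⁺ = {C, N} — none reach the full schema.

P, BN, JN, CNQ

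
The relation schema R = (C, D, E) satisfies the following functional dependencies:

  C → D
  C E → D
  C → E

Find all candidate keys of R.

Attribute C never appears on the right-hand side of any dependency, so C must belong to every candidate key.
{C}⁺ = {C, D, E}, which is all of the schema, so {C} is the only candidate key.

C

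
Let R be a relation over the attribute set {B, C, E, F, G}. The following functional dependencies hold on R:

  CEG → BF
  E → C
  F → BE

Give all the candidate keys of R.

EG, FG

Attribute G never appears on the right-hand side of any dependency, so G must belong to every candidate key.
{G}⁺ = {G}, which is not all of the schema, so we must add further attributes.
{E, G}⁺: E→C adds C; CEG→BF adds B, F → {B, C, E, F, G}. Minimal: {G}⁺ = {G}; {E}⁺ = {C, E} — none reach the full schema.
{F, G}⁺: F→BE adds B, E; E→C adds C → {B, C, E, F, G}. Minimal: {G}⁺ = {G}; {F}⁺ = {B, C, E, F} — none reach the full schema.
Any other superkey contains one of these as a subset, so there are no further candidate keys.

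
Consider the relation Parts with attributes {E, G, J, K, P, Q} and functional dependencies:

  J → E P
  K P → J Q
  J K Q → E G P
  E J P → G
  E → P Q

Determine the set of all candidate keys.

{E, K}; {J, K}; {K, P}

{E, K}⁺: E→PQ adds P, Q; KP→JQ adds J; JKQ→EGP adds G → {E, G, J, K, P, Q}. Minimal: {K}⁺ = {K}; {E}⁺ = {E, P, Q} — none reach the full schema.
{J, K}⁺: J→EP adds E, P; KP→JQ adds Q; JKQ→EGP adds G → {E, G, J, K, P, Q}. Minimal: {K}⁺ = {K}; {J}⁺ = {E, G, J, P, Q} — none reach the full schema.
{K, P}⁺: KP→JQ adds J, Q; JKQ→EGP adds E, G → {E, G, J, K, P, Q}. Minimal: {P}⁺ = {P}; {K}⁺ = {K} — none reach the full schema.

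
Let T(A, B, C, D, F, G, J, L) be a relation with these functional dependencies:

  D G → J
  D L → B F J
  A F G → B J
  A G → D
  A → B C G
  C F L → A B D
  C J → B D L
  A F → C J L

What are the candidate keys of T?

{A}, {C, J}, {C, D, G}, {C, D, L}, {C, F, L}

{A}⁺: A→BCG adds B, C, G; AG→D adds D; DG→J adds J; CJ→BDL adds L; DL→BFJ adds F → {A, B, C, D, F, G, J, L}.
{C, J}⁺: CJ→BDL adds B, D, L; DL→BFJ adds F; CFL→ABD adds A; A→BCG adds G → {A, B, C, D, F, G, J, L}. Minimal: {J}⁺ = {J}; {C}⁺ = {C} — none reach the full schema.
{C, D, G}⁺: DG→J adds J; CJ→BDL adds B, L; DL→BFJ adds F; CFL→ABD adds A → {A, B, C, D, F, G, J, L}. Minimal: {D, G}⁺ = {D, G, J}; {C, G}⁺ = {C, G}; {C, D}⁺ = {C, D} — none reach the full schema.
{C, D, L}⁺: DL→BFJ adds B, F, J; CFL→ABD adds A; A→BCG adds G → {A, B, C, D, F, G, J, L}. Minimal: {D, L}⁺ = {B, D, F, J, L}; {C, L}⁺ = {C, L}; {C, D}⁺ = {C, D} — none reach the full schema.
{C, F, L}⁺: CFL→ABD adds A, B, D; AF→CJL adds J; A→BCG adds G → {A, B, C, D, F, G, J, L}. Minimal: {F, L}⁺ = {F, L}; {C, L}⁺ = {C, L}; {C, F}⁺ = {C, F} — none reach the full schema.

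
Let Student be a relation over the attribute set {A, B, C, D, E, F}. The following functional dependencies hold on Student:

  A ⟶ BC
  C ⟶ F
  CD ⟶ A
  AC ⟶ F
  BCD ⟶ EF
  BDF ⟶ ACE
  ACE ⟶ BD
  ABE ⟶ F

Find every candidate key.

{A, D}⁺: A→BC adds B, C; C→F adds F; BCD→EF adds E → {A, B, C, D, E, F}.
{A, E}⁺: A→BC adds B, C; C→F adds F; ACE→BD adds D → {A, B, C, D, E, F}.
{C, D}⁺: C→F adds F; CD→A adds A; A→BC adds B; BCD→EF adds E → {A, B, C, D, E, F}.
{B, D, F}⁺: BDF→ACE adds A, C, E → {A, B, C, D, E, F}.
Any other superkey contains one of these as a subset, so there are no further candidate keys.

AD, AE, CD, BDF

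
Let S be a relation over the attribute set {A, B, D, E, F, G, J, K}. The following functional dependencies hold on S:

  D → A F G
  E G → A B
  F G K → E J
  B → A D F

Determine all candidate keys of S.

Attribute K never appears on the right-hand side of any dependency, so K must belong to every candidate key.
{K}⁺ = {K}, which is not all of the schema, so we must add further attributes.
{B, K}⁺: B→ADF adds A, D, F; D→AFG adds G; FGK→EJ adds E, J → {A, B, D, E, F, G, J, K}. Minimal: {K}⁺ = {K}; {B}⁺ = {A, B, D, F, G} — none reach the full schema.
{D, K}⁺: D→AFG adds A, F, G; FGK→EJ adds E, J; EG→AB adds B → {A, B, D, E, F, G, J, K}. Minimal: {K}⁺ = {K}; {D}⁺ = {A, D, F, G} — none reach the full schema.
{E, G, K}⁺: EG→AB adds A, B; B→ADF adds D, F; FGK→EJ adds J → {A, B, D, E, F, G, J, K}. Minimal: {G, K}⁺ = {G, K}; {E, K}⁺ = {E, K}; {E, G}⁺ = {A, B, D, E, F, G} — none reach the full schema.
{F, G, K}⁺: FGK→EJ adds E, J; EG→AB adds A, B; B→ADF adds D → {A, B, D, E, F, G, J, K}. Minimal: {G, K}⁺ = {G, K}; {F, K}⁺ = {F, K}; {F, G}⁺ = {F, G} — none reach the full schema.

(B, K), (D, K), (E, G, K), (F, G, K)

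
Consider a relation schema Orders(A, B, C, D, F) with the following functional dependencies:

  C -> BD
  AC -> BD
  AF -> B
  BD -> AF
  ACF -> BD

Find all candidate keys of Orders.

(C)

Attribute C never appears on the right-hand side of any dependency, so C must belong to every candidate key.
{C}⁺ = {A, B, C, D, F}, which is all of the schema, so {C} is the only candidate key.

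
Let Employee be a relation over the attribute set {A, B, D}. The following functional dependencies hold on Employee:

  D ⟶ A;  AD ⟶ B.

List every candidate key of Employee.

(D)

{D}⁺: D→A adds A; AD→B adds B → {A, B, D}.
No other minimal superkey exists.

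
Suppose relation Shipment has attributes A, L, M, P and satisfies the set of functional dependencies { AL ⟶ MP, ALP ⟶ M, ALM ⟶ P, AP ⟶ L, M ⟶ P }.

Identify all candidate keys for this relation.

{A, L}, {A, M}, {A, P}

Attribute A never appears on the right-hand side of any dependency, so A must belong to every candidate key.
{A}⁺ = {A}, which is not all of the schema, so we must add further attributes.
{A, L}⁺: AL→MP adds M, P → {A, L, M, P}. Minimal: {L}⁺ = {L}; {A}⁺ = {A} — none reach the full schema.
{A, M}⁺: M→P adds P; AP→L adds L → {A, L, M, P}. Minimal: {M}⁺ = {M, P}; {A}⁺ = {A} — none reach the full schema.
{A, P}⁺: AP→L adds L; AL→MP adds M → {A, L, M, P}. Minimal: {P}⁺ = {P}; {A}⁺ = {A} — none reach the full schema.
Any other superkey contains one of these as a subset, so there are no further candidate keys.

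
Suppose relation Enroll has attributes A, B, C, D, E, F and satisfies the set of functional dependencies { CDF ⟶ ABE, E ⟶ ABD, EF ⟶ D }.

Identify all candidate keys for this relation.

(C, D, F), (C, E, F)

{C, D, F}⁺: CDF→ABE adds A, B, E → {A, B, C, D, E, F}.
{C, E, F}⁺: E→ABD adds A, B, D → {A, B, C, D, E, F}.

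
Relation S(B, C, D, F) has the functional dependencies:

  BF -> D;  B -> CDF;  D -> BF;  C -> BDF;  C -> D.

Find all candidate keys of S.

{B}⁺: B→CDF adds C, D, F → {B, C, D, F}.
{C}⁺: C→BDF adds B, D, F → {B, C, D, F}.
{D}⁺: D→BF adds B, F; B→CDF adds C → {B, C, D, F}.
Any other superkey contains one of these as a subset, so there are no further candidate keys.

(B), (C), (D)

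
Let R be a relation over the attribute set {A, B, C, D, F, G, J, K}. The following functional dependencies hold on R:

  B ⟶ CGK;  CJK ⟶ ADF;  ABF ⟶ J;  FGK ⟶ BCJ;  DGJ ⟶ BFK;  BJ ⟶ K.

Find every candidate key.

{B, F}⁺: B→CGK adds C, G, K; FGK→BCJ adds J; CJK→ADF adds A, D → {A, B, C, D, F, G, J, K}.
{B, J}⁺: B→CGK adds C, G, K; CJK→ADF adds A, D, F → {A, B, C, D, F, G, J, K}.
{D, G, J}⁺: DGJ→BFK adds B, F, K; B→CGK adds C; CJK→ADF adds A → {A, B, C, D, F, G, J, K}.
{F, G, K}⁺: FGK→BCJ adds B, C, J; CJK→ADF adds A, D → {A, B, C, D, F, G, J, K}.
{C, G, J, K}⁺: CJK→ADF adds A, D, F; FGK→BCJ adds B → {A, B, C, D, F, G, J, K}.

{B, F}, {B, J}, {D, G, J}, {F, G, K}, {C, G, J, K}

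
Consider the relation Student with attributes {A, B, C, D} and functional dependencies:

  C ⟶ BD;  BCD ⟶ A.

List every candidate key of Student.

(C)

Attribute C never appears on the right-hand side of any dependency, so C must belong to every candidate key.
{C}⁺ = {A, B, C, D}, which is all of the schema, so {C} is the only candidate key.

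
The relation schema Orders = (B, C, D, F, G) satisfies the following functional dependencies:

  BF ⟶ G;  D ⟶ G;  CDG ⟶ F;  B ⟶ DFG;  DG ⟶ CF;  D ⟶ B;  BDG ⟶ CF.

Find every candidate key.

{B}; {D}

{B}⁺: B→DFG adds D, F, G; DG→CF adds C → {B, C, D, F, G}.
{D}⁺: D→G adds G; DG→CF adds C, F; D→B adds B → {B, C, D, F, G}.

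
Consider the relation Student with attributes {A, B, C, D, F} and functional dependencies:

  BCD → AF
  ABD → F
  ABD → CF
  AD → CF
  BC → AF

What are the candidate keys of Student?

Attributes B, D never appear on any right-hand side, so every candidate key must contain {B, D}.
{B, D}⁺ = {B, D}, which is not all of the schema, so we must add further attributes.
{A, B, D}⁺: ABD→F adds F; ABD→CF adds C → {A, B, C, D, F}. Minimal: {B, D}⁺ = {B, D}; {A, D}⁺ = {A, C, D, F}; {A, B}⁺ = {A, B} — none reach the full schema.
{B, C, D}⁺: BCD→AF adds A, F → {A, B, C, D, F}. Minimal: {C, D}⁺ = {C, D}; {B, D}⁺ = {B, D}; {B, C}⁺ = {A, B, C, F} — none reach the full schema.

{A, B, D}, {B, C, D}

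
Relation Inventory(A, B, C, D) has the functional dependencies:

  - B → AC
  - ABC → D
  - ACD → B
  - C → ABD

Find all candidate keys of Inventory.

{B}⁺: B→AC adds A, C; ABC→D adds D → {A, B, C, D}.
{C}⁺: C→ABD adds A, B, D → {A, B, C, D}.
Any other superkey contains one of these as a subset, so there are no further candidate keys.

{B}; {C}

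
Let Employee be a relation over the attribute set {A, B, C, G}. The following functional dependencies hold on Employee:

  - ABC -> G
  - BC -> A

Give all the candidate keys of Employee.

{B, C}

Attributes B, C never appear on any right-hand side, so every candidate key must contain {B, C}.
{B, C}⁺ = {A, B, C, G}, which is all of the schema, so {B, C} is the only candidate key.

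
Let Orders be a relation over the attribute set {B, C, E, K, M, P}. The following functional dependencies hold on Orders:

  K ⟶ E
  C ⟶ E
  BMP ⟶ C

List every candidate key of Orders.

Attributes B, K, M, P never appear on any right-hand side, so every candidate key must contain {B, K, M, P}.
{B, K, M, P}⁺ = {B, C, E, K, M, P}, which is all of the schema, so {B, K, M, P} is the only candidate key.

BKMP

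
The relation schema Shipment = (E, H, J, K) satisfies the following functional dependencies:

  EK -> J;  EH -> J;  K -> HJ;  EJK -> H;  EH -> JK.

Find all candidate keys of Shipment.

EH, EK

Attribute E never appears on the right-hand side of any dependency, so E must belong to every candidate key.
{E}⁺ = {E}, which is not all of the schema, so we must add further attributes.
{E, H}⁺: EH→J adds J; EH→JK adds K → {E, H, J, K}. Minimal: {H}⁺ = {H}; {E}⁺ = {E} — none reach the full schema.
{E, K}⁺: EK→J adds J; K→HJ adds H → {E, H, J, K}. Minimal: {K}⁺ = {H, J, K}; {E}⁺ = {E} — none reach the full schema.
Any other superkey contains one of these as a subset, so there are no further candidate keys.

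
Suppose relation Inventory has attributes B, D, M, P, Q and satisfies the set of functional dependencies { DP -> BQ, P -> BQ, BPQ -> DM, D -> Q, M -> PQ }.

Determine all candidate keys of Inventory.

(M), (P)

{M}⁺: M→PQ adds P, Q; P→BQ adds B; BPQ→DM adds D → {B, D, M, P, Q}.
{P}⁺: P→BQ adds B, Q; BPQ→DM adds D, M → {B, D, M, P, Q}.
Any other superkey contains one of these as a subset, so there are no further candidate keys.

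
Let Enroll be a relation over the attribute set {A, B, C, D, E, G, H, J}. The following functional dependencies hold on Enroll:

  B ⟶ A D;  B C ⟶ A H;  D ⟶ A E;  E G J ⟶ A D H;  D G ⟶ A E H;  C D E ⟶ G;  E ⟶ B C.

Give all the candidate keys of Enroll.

{B, J}⁺: B→AD adds A, D; D→AE adds E; E→BC adds C; BC→AH adds H; CDE→G adds G → {A, B, C, D, E, G, H, J}. Minimal: {J}⁺ = {J}; {B}⁺ = {A, B, C, D, E, G, H} — none reach the full schema.
{D, J}⁺: D→AE adds A, E; E→BC adds B, C; BC→AH adds H; CDE→G adds G → {A, B, C, D, E, G, H, J}. Minimal: {J}⁺ = {J}; {D}⁺ = {A, B, C, D, E, G, H} — none reach the full schema.
{E, J}⁺: E→BC adds B, C; B→AD adds A, D; BC→AH adds H; CDE→G adds G → {A, B, C, D, E, G, H, J}. Minimal: {J}⁺ = {J}; {E}⁺ = {A, B, C, D, E, G, H} — none reach the full schema.
Any other superkey contains one of these as a subset, so there are no further candidate keys.

{B, J}, {D, J}, {E, J}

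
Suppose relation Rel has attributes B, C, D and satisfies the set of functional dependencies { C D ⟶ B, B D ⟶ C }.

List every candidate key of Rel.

Attribute D never appears on the right-hand side of any dependency, so D must belong to every candidate key.
{D}⁺ = {D}, which is not all of the schema, so we must add further attributes.
{B, D}⁺: BD→C adds C → {B, C, D}. Minimal: {D}⁺ = {D}; {B}⁺ = {B} — none reach the full schema.
{C, D}⁺: CD→B adds B → {B, C, D}. Minimal: {D}⁺ = {D}; {C}⁺ = {C} — none reach the full schema.

(B, D), (C, D)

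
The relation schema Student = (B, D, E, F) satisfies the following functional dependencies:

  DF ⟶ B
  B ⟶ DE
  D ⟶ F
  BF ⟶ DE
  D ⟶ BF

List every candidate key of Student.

{B}⁺: B→DE adds D, E; D→F adds F → {B, D, E, F}.
{D}⁺: D→F adds F; D→BF adds B; B→DE adds E → {B, D, E, F}.
Any other superkey contains one of these as a subset, so there are no further candidate keys.

{B}, {D}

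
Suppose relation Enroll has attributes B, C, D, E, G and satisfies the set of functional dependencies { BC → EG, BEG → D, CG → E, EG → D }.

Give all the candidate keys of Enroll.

{B, C}⁺: BC→EG adds E, G; BEG→D adds D → {B, C, D, E, G}. Minimal: {C}⁺ = {C}; {B}⁺ = {B} — none reach the full schema.
No other minimal superkey exists.

{B, C}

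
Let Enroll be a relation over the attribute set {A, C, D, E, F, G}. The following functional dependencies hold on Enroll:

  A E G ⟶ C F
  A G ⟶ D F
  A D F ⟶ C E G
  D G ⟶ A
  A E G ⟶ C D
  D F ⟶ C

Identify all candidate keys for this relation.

{A, G}⁺: AG→DF adds D, F; ADF→CEG adds C, E → {A, C, D, E, F, G}. Minimal: {G}⁺ = {G}; {A}⁺ = {A} — none reach the full schema.
{D, G}⁺: DG→A adds A; AG→DF adds F; ADF→CEG adds C, E → {A, C, D, E, F, G}. Minimal: {G}⁺ = {G}; {D}⁺ = {D} — none reach the full schema.
{A, D, F}⁺: ADF→CEG adds C, E, G → {A, C, D, E, F, G}. Minimal: {D, F}⁺ = {C, D, F}; {A, F}⁺ = {A, F}; {A, D}⁺ = {A, D} — none reach the full schema.

AG; DG; ADF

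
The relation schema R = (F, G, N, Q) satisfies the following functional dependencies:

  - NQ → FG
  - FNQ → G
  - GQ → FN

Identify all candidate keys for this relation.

{G, Q}⁺: GQ→FN adds F, N → {F, G, N, Q}.
{N, Q}⁺: NQ→FG adds F, G → {F, G, N, Q}.

{G, Q}, {N, Q}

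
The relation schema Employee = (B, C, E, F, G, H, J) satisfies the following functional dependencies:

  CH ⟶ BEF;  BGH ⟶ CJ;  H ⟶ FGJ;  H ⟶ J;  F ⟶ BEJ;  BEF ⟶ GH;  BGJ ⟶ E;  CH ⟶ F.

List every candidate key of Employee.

{F}⁺: F→BEJ adds B, E, J; BEF→GH adds G, H; BGH→CJ adds C → {B, C, E, F, G, H, J}.
{H}⁺: H→FGJ adds F, G, J; F→BEJ adds B, E; BGH→CJ adds C → {B, C, E, F, G, H, J}.
Any other superkey contains one of these as a subset, so there are no further candidate keys.

F, H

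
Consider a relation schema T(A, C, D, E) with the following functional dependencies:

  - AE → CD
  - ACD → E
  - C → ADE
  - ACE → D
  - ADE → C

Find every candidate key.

{C}⁺: C→ADE adds A, D, E → {A, C, D, E}.
{A, E}⁺: AE→CD adds C, D → {A, C, D, E}. Minimal: {E}⁺ = {E}; {A}⁺ = {A} — none reach the full schema.
Any other superkey contains one of these as a subset, so there are no further candidate keys.

{C}, {A, E}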